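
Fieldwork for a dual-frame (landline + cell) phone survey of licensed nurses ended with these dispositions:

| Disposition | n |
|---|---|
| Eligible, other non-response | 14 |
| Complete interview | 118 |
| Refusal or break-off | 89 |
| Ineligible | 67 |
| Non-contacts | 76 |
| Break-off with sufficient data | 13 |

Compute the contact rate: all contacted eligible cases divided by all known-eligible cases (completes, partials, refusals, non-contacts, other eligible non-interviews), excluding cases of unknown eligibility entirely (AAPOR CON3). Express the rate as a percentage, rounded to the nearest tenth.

75.5%

Top → 118 + 13 + 89 + 14 = 234
Denominator → 118 + 13 + 89 + 76 + 14 = 310
CON3 = 234 / 310 = 0.7548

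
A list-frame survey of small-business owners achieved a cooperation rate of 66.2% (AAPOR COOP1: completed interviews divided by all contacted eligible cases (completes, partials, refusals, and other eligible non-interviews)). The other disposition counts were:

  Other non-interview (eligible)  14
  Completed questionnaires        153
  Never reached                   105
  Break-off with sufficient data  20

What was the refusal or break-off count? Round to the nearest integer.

COOP1 = 153 / D = 0.662
D = 153 / 0.662 = 231.1
Other denominator terms total 187
refusal or break-off = 231.1 − 187 ≈ 44

44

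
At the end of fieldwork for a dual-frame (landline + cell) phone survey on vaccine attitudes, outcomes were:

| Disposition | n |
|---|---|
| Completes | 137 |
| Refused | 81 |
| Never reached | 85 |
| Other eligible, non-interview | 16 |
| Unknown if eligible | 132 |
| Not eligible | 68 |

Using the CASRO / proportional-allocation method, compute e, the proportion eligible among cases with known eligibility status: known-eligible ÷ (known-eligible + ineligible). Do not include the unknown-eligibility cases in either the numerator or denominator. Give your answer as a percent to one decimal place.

82.4%

Known eligible: 137 + 81 + 85 + 16 = 319
e = 319 / (319 + 68) = 319 / 387 = 0.8243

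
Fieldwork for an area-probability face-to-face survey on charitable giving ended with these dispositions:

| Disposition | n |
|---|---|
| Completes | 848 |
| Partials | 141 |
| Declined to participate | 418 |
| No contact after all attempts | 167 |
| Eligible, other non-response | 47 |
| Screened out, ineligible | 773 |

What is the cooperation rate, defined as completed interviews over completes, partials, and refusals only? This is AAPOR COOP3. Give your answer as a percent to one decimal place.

Top → 848
Denominator → 848 + 141 + 418 = 1407
COOP3 = 848 / 1407 = 0.6027

60.3%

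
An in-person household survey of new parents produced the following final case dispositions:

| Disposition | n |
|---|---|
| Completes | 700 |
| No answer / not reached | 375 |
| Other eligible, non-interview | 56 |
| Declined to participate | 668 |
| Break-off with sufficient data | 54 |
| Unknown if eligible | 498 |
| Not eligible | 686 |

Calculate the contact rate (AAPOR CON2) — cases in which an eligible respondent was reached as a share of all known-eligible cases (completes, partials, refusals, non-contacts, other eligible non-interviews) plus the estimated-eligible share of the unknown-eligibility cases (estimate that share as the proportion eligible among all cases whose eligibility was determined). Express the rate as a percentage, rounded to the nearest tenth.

66.7%

Num = 700 + 54 + 668 + 56 = 1478
Eligible (known) = 700 + 54 + 668 + 375 + 56 = 1853
e = 1853 / (1853 + 686) = 1853 / 2539 = 0.7298
Eligible share of unknowns = 0.7298 × 498 = 363.44
Base = 1853 + 363.44 = 2216.44
CON2 = 1478 / 2216.44 = 0.6668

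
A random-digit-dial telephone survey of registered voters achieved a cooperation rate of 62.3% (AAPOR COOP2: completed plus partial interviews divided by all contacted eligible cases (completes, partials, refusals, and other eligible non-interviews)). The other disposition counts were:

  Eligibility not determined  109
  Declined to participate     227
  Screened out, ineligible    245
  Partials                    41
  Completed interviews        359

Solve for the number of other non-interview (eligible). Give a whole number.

Top → 359 + 41 = 400
COOP2 = 400 / D = 0.623
D = 400 / 0.623 = 642.1
Other denominator terms total 627
other non-interview (eligible) = 642.1 − 627 ≈ 15

15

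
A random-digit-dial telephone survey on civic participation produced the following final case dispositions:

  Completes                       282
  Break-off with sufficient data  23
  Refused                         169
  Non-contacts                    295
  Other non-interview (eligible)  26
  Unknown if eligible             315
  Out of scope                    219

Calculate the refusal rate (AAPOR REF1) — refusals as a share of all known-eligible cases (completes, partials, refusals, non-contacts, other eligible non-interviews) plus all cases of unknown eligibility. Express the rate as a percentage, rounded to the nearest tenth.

Num: 169
Denominator: 282 + 23 + 169 + 295 + 26 + 315 = 1110
REF1 = 169 / 1110 = 0.1523

15.2%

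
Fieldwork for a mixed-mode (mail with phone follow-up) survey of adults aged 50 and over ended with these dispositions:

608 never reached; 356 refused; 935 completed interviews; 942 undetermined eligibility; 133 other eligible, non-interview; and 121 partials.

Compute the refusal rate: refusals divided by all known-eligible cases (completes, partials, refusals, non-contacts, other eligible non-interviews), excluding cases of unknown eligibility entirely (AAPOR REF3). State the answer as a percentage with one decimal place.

16.5%

Num: 356
Base: 935 + 121 + 356 + 608 + 133 = 2153
REF3 = 356 / 2153 = 0.1654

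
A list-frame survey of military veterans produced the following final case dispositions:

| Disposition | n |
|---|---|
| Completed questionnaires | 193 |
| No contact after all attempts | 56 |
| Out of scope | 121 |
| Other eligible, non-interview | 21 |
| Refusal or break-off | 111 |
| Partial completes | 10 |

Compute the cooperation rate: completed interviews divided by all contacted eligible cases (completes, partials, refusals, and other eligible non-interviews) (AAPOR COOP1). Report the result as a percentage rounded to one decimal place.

Top → 193
Base → 193 + 10 + 111 + 21 = 335
COOP1 = 193 / 335 = 0.5761

57.6%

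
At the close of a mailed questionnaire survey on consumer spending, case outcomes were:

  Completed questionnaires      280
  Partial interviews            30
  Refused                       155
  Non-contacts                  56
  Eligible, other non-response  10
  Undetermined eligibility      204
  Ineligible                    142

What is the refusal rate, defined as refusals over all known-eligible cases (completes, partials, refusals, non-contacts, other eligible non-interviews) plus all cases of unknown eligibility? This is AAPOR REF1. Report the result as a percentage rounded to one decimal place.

Numerator → 155
Base → 280 + 30 + 155 + 56 + 10 + 204 = 735
REF1 = 155 / 735 = 0.2109

21.1%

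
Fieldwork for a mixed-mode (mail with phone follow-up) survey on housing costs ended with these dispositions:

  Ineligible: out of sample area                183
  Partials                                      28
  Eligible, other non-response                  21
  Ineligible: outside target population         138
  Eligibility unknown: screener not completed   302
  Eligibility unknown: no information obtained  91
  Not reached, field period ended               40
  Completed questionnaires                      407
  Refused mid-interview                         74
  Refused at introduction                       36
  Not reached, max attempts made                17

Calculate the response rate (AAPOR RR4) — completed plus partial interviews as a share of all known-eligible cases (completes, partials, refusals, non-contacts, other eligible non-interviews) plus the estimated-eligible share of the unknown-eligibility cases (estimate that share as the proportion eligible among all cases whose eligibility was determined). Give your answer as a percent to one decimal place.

Refusal or break-off = 36 + 74 = 110
Non-contacts = 40 + 17 = 57
Eligibility not determined = 302 + 91 = 393
Not eligible = 138 + 183 = 321
Numerator: 407 + 28 = 435
Known eligible: 407 + 28 + 110 + 57 + 21 = 623
e = 623 / (623 + 321) = 623 / 944 = 0.6600
Eligible share of unknowns: 0.6600 × 393 = 259.38
Denom: 623 + 259.38 = 882.38
RR4 = 435 / 882.38 = 0.4930

49.3%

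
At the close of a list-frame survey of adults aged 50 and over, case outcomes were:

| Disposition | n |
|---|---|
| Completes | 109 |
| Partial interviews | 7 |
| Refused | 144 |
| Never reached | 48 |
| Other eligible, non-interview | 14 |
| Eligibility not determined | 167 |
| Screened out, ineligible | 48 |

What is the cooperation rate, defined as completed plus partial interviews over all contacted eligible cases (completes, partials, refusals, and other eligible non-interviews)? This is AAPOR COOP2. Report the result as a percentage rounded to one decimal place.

42.3%

Top → 109 + 7 = 116
Denom → 109 + 7 + 144 + 14 = 274
COOP2 = 116 / 274 = 0.4234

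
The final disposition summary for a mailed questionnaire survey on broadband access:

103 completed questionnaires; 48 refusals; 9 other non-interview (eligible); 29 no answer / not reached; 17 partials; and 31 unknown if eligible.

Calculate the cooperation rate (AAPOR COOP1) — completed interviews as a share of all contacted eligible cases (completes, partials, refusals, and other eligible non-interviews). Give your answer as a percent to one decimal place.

58.2%

Top: 103
Denom: 103 + 17 + 48 + 9 = 177
COOP1 = 103 / 177 = 0.5819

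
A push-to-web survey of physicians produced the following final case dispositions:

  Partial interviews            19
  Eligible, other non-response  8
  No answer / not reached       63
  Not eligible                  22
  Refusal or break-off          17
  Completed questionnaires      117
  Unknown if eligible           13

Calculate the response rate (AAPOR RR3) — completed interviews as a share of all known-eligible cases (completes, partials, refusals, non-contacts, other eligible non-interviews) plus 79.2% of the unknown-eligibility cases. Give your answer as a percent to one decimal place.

49.9%

Num → 117
Known eligible → 117 + 19 + 17 + 63 + 8 = 224
e × U → 0.7920 × 13 = 10.30
Denom → 224 + 10.30 = 234.30
RR3 = 117 / 234.30 = 0.4994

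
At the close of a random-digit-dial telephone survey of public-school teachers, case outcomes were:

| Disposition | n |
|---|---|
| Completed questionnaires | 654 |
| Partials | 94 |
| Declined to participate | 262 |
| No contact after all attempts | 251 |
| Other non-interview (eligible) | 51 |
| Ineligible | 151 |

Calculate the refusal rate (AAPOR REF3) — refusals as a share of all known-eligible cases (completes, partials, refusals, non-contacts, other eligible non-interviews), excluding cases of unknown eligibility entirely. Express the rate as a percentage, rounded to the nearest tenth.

Num → 262
Base → 654 + 94 + 262 + 251 + 51 = 1312
REF3 = 262 / 1312 = 0.1997

20.0%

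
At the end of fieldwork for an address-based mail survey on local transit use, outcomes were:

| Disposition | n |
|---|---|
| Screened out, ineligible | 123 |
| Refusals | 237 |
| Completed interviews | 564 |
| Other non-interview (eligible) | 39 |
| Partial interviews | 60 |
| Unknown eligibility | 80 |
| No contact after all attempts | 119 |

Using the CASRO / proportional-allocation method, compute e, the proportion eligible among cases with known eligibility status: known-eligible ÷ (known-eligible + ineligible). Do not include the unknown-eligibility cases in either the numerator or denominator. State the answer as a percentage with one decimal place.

Determined eligible → 564 + 60 + 237 + 119 + 39 = 1019
e = 1019 / (1019 + 123) = 1019 / 1142 = 0.8923

89.2%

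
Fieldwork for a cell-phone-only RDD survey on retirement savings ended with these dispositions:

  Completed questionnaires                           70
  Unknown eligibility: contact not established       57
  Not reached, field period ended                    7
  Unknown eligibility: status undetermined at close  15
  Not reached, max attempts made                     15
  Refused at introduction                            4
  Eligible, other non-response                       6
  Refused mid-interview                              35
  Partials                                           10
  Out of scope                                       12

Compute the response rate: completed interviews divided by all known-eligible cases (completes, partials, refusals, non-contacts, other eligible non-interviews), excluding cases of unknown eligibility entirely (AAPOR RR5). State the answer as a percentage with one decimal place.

47.6%

Refusals = 4 + 35 = 39
No contact after all attempts = 7 + 15 = 22
Unknown eligibility = 57 + 15 = 72
Top = 70
Base = 70 + 10 + 39 + 22 + 6 = 147
RR5 = 70 / 147 = 0.4762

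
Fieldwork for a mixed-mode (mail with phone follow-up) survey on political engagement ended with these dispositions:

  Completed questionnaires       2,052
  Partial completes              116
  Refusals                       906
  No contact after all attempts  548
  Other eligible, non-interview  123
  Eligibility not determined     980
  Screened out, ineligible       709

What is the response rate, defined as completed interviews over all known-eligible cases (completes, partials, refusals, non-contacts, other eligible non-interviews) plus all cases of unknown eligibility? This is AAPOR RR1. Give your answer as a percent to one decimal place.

Top → 2052
Base → 2052 + 116 + 906 + 548 + 123 + 980 = 4725
RR1 = 2052 / 4725 = 0.4343

43.4%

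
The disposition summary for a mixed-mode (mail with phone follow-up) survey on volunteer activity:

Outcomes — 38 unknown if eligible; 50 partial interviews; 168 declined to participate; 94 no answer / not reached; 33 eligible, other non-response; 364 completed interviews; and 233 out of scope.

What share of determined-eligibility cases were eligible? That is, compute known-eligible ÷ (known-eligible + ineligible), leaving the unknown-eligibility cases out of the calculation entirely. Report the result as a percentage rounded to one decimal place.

Eligible (known) → 364 + 50 + 168 + 94 + 33 = 709
e = 709 / (709 + 233) = 709 / 942 = 0.7527

75.3%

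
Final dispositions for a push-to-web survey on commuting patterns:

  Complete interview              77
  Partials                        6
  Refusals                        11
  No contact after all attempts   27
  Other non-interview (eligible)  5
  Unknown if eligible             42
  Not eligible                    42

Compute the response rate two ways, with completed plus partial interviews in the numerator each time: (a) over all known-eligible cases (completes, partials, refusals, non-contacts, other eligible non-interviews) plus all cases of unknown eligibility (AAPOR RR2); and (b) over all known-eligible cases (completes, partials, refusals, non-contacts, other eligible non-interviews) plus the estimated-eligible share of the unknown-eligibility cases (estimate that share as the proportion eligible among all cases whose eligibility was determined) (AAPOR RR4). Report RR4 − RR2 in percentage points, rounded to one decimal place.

3.3

Num = 77 + 6 = 83
Base = 77 + 6 + 11 + 27 + 5 + 42 = 168
RR2 = 83 / 168 = 0.4940
Known eligible = 77 + 6 + 11 + 27 + 5 = 126
e = 126 / (126 + 42) = 126 / 168 = 0.7500
Estimated eligible among unknowns = 0.7500 × 42 = 31.50
Base = 126 + 31.50 = 157.50
RR4 = 83 / 157.50 = 0.5270
Difference = 52.70 − 49.40 = 3.30 percentage points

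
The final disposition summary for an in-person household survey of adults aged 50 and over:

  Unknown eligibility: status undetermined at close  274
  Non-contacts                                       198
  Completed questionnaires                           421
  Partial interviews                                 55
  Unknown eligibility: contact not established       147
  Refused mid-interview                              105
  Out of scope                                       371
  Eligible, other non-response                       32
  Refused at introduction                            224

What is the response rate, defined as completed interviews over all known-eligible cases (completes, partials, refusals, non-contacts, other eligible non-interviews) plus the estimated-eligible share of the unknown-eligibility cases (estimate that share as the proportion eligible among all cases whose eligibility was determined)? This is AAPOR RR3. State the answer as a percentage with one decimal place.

Declined to participate = 224 + 105 = 329
Undetermined eligibility = 147 + 274 = 421
Numerator → 421
Eligible (known) → 421 + 55 + 329 + 198 + 32 = 1035
e = 1035 / (1035 + 371) = 1035 / 1406 = 0.7361
e × U → 0.7361 × 421 = 309.90
Base → 1035 + 309.90 = 1344.90
RR3 = 421 / 1344.90 = 0.3130

31.3%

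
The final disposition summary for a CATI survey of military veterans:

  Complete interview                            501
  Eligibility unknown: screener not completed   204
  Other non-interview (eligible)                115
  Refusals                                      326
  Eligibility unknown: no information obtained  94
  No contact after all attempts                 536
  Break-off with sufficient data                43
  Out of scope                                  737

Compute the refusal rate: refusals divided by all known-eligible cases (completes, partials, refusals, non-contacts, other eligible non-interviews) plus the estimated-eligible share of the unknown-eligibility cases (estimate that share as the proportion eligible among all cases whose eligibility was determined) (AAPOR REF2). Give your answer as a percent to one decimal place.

Undetermined eligibility = 204 + 94 = 298
Top = 326
Eligible (known) = 501 + 43 + 326 + 536 + 115 = 1521
e = 1521 / (1521 + 737) = 1521 / 2258 = 0.6736
Eligible share of unknowns = 0.6736 × 298 = 200.73
Denominator = 1521 + 200.73 = 1721.73
REF2 = 326 / 1721.73 = 0.1893

18.9%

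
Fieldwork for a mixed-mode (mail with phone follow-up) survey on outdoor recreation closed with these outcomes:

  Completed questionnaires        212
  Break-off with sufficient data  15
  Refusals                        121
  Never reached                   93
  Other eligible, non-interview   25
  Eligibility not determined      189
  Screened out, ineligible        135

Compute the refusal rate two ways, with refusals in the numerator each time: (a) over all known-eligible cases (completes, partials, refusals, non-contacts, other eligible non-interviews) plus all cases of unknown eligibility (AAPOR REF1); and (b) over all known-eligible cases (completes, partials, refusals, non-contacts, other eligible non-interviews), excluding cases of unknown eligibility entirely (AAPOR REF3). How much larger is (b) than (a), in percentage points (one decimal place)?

7.5

Num: 121
Denom: 212 + 15 + 121 + 93 + 25 + 189 = 655
REF1 = 121 / 655 = 0.1847
Denom: 212 + 15 + 121 + 93 + 25 = 466
REF3 = 121 / 466 = 0.2597
Difference = 25.97 − 18.47 = 7.50 percentage points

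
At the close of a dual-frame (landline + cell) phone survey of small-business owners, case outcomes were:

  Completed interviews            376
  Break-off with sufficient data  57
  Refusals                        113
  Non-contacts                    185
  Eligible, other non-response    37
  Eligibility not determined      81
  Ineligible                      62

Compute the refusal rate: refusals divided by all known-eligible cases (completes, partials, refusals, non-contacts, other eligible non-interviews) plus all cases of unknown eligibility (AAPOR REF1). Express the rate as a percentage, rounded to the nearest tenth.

Top: 113
Base: 376 + 57 + 113 + 185 + 37 + 81 = 849
REF1 = 113 / 849 = 0.1331

13.3%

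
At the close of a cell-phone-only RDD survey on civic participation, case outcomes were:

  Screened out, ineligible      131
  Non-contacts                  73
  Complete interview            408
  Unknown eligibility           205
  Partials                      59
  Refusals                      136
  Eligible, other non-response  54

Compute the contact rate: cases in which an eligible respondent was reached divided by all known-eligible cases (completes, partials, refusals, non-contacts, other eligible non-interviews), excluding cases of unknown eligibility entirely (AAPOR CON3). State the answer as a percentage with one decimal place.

90.0%

Numerator → 408 + 59 + 136 + 54 = 657
Base → 408 + 59 + 136 + 73 + 54 = 730
CON3 = 657 / 730 = 0.9000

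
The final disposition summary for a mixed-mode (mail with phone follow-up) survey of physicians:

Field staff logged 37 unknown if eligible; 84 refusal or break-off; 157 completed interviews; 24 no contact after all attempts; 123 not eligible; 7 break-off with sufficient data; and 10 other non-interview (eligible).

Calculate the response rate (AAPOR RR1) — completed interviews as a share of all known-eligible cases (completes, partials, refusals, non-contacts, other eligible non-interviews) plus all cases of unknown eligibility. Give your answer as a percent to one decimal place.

Num: 157
Base: 157 + 7 + 84 + 24 + 10 + 37 = 319
RR1 = 157 / 319 = 0.4922

49.2%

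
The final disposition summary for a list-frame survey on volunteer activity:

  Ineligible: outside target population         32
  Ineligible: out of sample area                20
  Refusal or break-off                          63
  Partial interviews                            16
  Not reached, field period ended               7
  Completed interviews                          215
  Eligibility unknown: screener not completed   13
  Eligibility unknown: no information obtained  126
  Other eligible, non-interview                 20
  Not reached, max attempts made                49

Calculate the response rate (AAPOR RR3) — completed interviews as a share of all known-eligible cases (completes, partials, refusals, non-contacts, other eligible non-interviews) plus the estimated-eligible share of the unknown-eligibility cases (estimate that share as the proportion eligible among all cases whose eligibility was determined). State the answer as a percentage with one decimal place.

43.7%

No contact after all attempts = 7 + 49 = 56
Eligibility not determined = 13 + 126 = 139
Not eligible = 32 + 20 = 52
Num: 215
Eligible (known): 215 + 16 + 63 + 56 + 20 = 370
e = 370 / (370 + 52) = 370 / 422 = 0.8768
Eligible share of unknowns: 0.8768 × 139 = 121.88
Base: 370 + 121.88 = 491.88
RR3 = 215 / 491.88 = 0.4371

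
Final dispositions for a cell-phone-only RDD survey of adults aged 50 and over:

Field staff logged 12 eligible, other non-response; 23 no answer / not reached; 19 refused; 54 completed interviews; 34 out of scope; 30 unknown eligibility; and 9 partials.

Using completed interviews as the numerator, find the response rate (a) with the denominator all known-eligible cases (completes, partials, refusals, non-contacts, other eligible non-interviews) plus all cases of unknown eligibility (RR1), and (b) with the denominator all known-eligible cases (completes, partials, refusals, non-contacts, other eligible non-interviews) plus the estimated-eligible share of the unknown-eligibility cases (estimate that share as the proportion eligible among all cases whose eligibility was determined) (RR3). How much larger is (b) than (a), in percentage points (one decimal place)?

1.8

Top = 54
Base = 54 + 9 + 19 + 23 + 12 + 30 = 147
RR1 = 54 / 147 = 0.3673
Known eligible = 54 + 9 + 19 + 23 + 12 = 117
e = 117 / (117 + 34) = 117 / 151 = 0.7748
e × U = 0.7748 × 30 = 23.24
Base = 117 + 23.24 = 140.24
RR3 = 54 / 140.24 = 0.3851
Difference = 38.51 − 36.73 = 1.78 percentage points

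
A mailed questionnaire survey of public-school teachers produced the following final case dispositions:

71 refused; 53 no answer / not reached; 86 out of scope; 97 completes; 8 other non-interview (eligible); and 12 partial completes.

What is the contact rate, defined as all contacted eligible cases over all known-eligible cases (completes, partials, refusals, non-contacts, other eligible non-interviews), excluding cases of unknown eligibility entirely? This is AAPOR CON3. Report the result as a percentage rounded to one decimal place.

78.0%

Top = 97 + 12 + 71 + 8 = 188
Base = 97 + 12 + 71 + 53 + 8 = 241
CON3 = 188 / 241 = 0.7801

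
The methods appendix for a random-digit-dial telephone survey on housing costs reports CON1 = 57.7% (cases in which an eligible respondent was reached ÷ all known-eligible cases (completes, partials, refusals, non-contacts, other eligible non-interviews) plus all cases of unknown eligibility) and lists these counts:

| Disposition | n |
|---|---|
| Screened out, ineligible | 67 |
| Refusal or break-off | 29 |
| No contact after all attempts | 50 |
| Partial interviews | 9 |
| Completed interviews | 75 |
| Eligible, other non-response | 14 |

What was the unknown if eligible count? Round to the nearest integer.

Num: 75 + 9 + 29 + 14 = 127
CON1 = 127 / D = 0.577
D = 127 / 0.577 = 220.1
Remaining denominator categories sum to 177
unknown if eligible = 220.1 − 177 ≈ 43

43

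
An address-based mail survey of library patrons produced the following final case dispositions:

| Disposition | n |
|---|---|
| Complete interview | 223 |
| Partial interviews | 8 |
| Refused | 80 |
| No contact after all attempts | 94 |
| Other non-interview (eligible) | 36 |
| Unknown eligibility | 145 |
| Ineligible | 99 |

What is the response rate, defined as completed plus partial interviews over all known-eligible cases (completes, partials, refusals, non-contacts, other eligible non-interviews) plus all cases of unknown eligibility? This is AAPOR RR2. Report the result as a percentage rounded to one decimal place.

39.4%

Numerator: 223 + 8 = 231
Base: 223 + 8 + 80 + 94 + 36 + 145 = 586
RR2 = 231 / 586 = 0.3942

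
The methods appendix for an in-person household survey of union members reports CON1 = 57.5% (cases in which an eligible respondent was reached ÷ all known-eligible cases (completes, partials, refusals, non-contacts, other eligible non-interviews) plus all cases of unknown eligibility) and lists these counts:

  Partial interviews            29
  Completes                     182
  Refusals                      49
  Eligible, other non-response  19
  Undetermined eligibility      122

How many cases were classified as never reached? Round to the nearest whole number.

84

Top: 182 + 29 + 49 + 19 = 279
CON1 = 279 / D = 0.575
D = 279 / 0.575 = 485.2
Other denominator terms total 401
never reached = 485.2 − 401 ≈ 84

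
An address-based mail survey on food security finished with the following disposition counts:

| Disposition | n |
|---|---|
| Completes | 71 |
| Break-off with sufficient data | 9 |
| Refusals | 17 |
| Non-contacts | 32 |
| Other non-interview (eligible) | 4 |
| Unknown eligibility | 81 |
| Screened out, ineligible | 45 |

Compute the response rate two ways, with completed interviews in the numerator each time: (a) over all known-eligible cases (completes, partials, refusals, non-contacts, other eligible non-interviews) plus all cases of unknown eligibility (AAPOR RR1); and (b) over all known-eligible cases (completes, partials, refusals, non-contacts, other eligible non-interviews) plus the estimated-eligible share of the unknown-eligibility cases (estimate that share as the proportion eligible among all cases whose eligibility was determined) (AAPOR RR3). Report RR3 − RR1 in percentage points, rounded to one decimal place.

3.5

Num = 71
Denom = 71 + 9 + 17 + 32 + 4 + 81 = 214
RR1 = 71 / 214 = 0.3318
Known eligible = 71 + 9 + 17 + 32 + 4 = 133
e = 133 / (133 + 45) = 133 / 178 = 0.7472
Eligible share of unknowns = 0.7472 × 81 = 60.52
Denom = 133 + 60.52 = 193.52
RR3 = 71 / 193.52 = 0.3669
Difference = 36.69 − 33.18 = 3.51 percentage points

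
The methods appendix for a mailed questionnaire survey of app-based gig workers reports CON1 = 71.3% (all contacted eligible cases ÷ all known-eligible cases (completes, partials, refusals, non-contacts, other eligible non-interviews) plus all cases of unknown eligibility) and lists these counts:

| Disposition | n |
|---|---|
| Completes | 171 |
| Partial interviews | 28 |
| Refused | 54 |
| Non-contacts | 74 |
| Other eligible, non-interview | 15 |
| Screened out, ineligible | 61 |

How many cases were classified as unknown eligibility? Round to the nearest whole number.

Numerator = 171 + 28 + 54 + 15 = 268
CON1 = 268 / D = 0.713
D = 268 / 0.713 = 375.9
Remaining denominator categories sum to 342
unknown eligibility = 375.9 − 342 ≈ 34

34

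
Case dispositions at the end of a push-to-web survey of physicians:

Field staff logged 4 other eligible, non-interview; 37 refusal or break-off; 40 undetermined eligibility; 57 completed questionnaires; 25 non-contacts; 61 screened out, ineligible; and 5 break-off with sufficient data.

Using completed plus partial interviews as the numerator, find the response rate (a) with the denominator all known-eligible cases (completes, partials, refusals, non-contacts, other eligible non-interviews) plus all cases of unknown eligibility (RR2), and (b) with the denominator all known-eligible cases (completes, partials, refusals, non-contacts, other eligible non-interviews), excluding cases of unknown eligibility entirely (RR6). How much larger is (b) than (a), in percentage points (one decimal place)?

Numerator: 57 + 5 = 62
Base: 57 + 5 + 37 + 25 + 4 + 40 = 168
RR2 = 62 / 168 = 0.3690
Base: 57 + 5 + 37 + 25 + 4 = 128
RR6 = 62 / 128 = 0.4844
Difference = 48.44 − 36.90 = 11.54 percentage points

11.5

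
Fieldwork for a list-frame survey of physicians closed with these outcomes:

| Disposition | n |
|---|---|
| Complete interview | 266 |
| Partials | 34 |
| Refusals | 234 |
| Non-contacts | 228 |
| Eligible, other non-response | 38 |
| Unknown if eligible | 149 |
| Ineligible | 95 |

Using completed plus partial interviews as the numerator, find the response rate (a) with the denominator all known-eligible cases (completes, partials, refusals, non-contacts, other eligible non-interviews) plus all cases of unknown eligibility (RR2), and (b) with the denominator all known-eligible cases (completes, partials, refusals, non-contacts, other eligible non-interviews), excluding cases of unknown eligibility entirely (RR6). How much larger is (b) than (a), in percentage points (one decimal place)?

5.9

Top: 266 + 34 = 300
Denom: 266 + 34 + 234 + 228 + 38 + 149 = 949
RR2 = 300 / 949 = 0.3161
Denom: 266 + 34 + 234 + 228 + 38 = 800
RR6 = 300 / 800 = 0.3750
Difference = 37.50 − 31.61 = 5.89 percentage points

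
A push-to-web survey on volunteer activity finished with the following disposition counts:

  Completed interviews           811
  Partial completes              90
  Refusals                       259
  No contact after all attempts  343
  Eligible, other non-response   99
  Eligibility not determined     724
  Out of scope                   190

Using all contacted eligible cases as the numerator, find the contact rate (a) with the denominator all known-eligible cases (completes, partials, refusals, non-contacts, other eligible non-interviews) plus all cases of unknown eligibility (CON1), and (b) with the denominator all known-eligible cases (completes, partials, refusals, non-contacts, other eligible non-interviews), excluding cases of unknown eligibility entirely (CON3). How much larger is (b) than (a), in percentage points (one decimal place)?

Top → 811 + 90 + 259 + 99 = 1259
Denom → 811 + 90 + 259 + 343 + 99 + 724 = 2326
CON1 = 1259 / 2326 = 0.5413
Denom → 811 + 90 + 259 + 343 + 99 = 1602
CON3 = 1259 / 1602 = 0.7859
Difference = 78.59 − 54.13 = 24.46 percentage points

24.5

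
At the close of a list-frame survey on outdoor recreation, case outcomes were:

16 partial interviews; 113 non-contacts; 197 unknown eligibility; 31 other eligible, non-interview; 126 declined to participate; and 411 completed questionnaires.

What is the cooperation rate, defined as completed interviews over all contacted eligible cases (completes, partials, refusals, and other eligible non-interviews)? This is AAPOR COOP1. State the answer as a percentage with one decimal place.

70.4%

Numerator → 411
Denominator → 411 + 16 + 126 + 31 = 584
COOP1 = 411 / 584 = 0.7038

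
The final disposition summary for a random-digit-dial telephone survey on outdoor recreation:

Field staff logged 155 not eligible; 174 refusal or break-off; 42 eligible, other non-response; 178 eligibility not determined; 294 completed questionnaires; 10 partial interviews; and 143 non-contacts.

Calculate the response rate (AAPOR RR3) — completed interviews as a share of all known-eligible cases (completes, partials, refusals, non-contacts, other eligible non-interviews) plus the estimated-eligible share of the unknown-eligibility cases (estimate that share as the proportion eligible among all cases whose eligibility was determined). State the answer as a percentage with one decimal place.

36.4%

Top → 294
Determined eligible → 294 + 10 + 174 + 143 + 42 = 663
e = 663 / (663 + 155) = 663 / 818 = 0.8105
e × U → 0.8105 × 178 = 144.27
Base → 663 + 144.27 = 807.27
RR3 = 294 / 807.27 = 0.3642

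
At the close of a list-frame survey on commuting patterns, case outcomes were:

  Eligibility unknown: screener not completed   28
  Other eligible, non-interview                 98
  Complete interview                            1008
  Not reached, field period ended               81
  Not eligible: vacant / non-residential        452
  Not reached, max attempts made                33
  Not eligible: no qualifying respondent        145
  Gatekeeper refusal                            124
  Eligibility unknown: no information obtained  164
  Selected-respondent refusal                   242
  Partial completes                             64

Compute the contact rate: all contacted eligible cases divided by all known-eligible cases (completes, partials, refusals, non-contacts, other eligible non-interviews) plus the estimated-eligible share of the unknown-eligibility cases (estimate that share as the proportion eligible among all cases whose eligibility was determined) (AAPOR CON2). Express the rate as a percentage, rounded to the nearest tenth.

Refused = 124 + 242 = 366
No answer / not reached = 81 + 33 = 114
Unknown if eligible = 28 + 164 = 192
Ineligible = 145 + 452 = 597
Numerator → 1008 + 64 + 366 + 98 = 1536
Determined eligible → 1008 + 64 + 366 + 114 + 98 = 1650
e = 1650 / (1650 + 597) = 1650 / 2247 = 0.7343
Eligible share of unknowns → 0.7343 × 192 = 140.99
Denominator → 1650 + 140.99 = 1790.99
CON2 = 1536 / 1790.99 = 0.8576

85.8%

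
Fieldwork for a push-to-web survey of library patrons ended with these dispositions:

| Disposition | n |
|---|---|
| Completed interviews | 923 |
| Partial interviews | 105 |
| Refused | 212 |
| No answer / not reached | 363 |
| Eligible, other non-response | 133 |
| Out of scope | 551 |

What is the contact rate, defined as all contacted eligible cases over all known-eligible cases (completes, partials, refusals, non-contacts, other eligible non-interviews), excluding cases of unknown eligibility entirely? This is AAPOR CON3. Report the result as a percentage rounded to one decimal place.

Top: 923 + 105 + 212 + 133 = 1373
Base: 923 + 105 + 212 + 363 + 133 = 1736
CON3 = 1373 / 1736 = 0.7909

79.1%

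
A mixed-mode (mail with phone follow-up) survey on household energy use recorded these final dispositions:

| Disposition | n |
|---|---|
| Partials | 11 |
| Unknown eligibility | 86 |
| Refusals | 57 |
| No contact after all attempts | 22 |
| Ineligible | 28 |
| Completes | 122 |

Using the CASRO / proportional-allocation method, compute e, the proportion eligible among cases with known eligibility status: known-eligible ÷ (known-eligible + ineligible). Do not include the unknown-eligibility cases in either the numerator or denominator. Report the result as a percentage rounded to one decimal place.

Eligible (known): 122 + 11 + 57 + 22 = 212
e = 212 / (212 + 28) = 212 / 240 = 0.8833

88.3%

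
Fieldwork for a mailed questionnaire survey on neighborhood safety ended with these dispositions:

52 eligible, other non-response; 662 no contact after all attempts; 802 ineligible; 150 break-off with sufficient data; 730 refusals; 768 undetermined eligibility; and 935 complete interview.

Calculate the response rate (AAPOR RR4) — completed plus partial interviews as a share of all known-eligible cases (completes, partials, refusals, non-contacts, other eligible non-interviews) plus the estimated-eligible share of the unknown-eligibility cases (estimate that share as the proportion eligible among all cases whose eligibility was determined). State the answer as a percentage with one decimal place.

34.9%

Numerator = 935 + 150 = 1085
Known eligible = 935 + 150 + 730 + 662 + 52 = 2529
e = 2529 / (2529 + 802) = 2529 / 3331 = 0.7592
Estimated eligible among unknowns = 0.7592 × 768 = 583.07
Base = 2529 + 583.07 = 3112.07
RR4 = 1085 / 3112.07 = 0.3486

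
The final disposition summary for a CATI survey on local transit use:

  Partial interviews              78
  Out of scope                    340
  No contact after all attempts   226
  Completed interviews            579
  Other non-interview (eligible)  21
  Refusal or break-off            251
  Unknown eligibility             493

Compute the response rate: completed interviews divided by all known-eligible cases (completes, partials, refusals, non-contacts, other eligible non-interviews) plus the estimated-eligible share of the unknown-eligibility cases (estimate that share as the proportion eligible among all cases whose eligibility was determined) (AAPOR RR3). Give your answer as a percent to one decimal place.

Numerator → 579
Eligible (known) → 579 + 78 + 251 + 226 + 21 = 1155
e = 1155 / (1155 + 340) = 1155 / 1495 = 0.7726
Eligible share of unknowns → 0.7726 × 493 = 380.89
Denom → 1155 + 380.89 = 1535.89
RR3 = 579 / 1535.89 = 0.3770

37.7%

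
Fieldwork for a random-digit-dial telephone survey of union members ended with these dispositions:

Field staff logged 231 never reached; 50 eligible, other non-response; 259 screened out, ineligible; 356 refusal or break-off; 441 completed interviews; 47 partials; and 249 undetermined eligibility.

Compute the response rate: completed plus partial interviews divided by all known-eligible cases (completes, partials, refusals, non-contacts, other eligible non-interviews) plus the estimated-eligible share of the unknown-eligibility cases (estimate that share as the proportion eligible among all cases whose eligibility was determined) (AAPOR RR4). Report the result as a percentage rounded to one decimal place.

36.8%

Numerator: 441 + 47 = 488
Eligible (known): 441 + 47 + 356 + 231 + 50 = 1125
e = 1125 / (1125 + 259) = 1125 / 1384 = 0.8129
Estimated eligible among unknowns: 0.8129 × 249 = 202.41
Denom: 1125 + 202.41 = 1327.41
RR4 = 488 / 1327.41 = 0.3676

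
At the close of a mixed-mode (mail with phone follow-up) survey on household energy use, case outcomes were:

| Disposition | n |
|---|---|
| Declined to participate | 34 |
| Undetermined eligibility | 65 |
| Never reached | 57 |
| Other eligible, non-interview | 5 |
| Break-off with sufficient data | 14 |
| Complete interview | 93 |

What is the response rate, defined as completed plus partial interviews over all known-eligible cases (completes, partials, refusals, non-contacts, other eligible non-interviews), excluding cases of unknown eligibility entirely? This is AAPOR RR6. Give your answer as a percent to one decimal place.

Top = 93 + 14 = 107
Base = 93 + 14 + 34 + 57 + 5 = 203
RR6 = 107 / 203 = 0.5271

52.7%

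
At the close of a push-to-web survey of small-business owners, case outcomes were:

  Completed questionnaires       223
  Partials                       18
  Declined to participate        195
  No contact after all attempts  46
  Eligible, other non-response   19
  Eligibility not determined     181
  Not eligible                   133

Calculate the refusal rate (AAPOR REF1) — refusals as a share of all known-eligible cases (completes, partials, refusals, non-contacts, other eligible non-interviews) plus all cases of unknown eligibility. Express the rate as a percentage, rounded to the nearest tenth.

28.6%

Num = 195
Denominator = 223 + 18 + 195 + 46 + 19 + 181 = 682
REF1 = 195 / 682 = 0.2859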